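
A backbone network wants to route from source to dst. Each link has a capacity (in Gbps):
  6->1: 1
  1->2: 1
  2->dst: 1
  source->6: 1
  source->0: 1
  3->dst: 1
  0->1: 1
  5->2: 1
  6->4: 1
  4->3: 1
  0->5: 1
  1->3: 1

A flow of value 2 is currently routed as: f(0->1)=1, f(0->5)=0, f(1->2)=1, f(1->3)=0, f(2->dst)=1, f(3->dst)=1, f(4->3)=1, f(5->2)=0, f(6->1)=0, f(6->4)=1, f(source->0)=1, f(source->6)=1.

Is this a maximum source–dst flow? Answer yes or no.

Yes

Residual reachable from source: {source}; dst is not reachable.
Saturated cut: source->6, source->0 with total capacity 2 = current flow value. Flow is maximum.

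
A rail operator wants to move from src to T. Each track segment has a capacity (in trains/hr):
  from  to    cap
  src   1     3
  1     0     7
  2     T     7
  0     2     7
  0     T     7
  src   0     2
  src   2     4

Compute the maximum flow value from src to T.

9

Augment src→0→T: bottleneck 2. Total 2.
Augment src→2→T: bottleneck 4. Total 6.
Augment src→1→0→T: bottleneck 3. Total 9.
No augmenting path remains in the residual graph.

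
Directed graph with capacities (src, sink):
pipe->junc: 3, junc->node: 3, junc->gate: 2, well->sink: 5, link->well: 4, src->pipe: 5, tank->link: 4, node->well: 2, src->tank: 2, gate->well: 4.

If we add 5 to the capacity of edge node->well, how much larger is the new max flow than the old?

Original max flow = 5.
Edge node->well does not cross the min cut (source side {pipe, src}), so extra capacity there cannot help.
New max flow = 5. Increase = 0.

0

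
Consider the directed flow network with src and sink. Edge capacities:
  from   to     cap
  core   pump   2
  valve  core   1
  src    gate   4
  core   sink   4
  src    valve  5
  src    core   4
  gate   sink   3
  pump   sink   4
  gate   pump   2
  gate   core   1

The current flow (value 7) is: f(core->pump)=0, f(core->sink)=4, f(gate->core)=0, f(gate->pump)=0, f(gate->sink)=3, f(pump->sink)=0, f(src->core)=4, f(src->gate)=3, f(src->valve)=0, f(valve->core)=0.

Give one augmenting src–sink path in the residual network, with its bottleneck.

src->gate->pump->sink, bottleneck 1

Residual along src->gate->pump->sink: src->gate: 1, gate->pump: 2, pump->sink: 4.
Bottleneck = min = 1.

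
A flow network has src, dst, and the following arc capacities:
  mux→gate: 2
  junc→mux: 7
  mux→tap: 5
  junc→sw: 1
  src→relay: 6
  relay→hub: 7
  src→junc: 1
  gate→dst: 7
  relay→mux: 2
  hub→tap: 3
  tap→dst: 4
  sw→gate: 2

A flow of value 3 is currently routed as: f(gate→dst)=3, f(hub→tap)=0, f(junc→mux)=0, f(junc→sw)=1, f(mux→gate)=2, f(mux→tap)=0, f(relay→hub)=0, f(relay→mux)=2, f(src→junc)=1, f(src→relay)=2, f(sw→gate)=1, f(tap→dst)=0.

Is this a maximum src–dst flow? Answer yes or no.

Residual path src→relay→hub→tap→dst has bottleneck 3 > 0.
Pushing 3 along it raises the flow to 6, so the given flow is not maximum.

No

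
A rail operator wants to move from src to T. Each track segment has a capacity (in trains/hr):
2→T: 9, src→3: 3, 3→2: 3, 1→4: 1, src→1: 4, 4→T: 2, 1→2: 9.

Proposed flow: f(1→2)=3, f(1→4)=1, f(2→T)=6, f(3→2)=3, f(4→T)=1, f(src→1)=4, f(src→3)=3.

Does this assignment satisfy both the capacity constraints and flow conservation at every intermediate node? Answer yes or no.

Every edge has 0 ≤ f(e) ≤ cap(e).
At each intermediate node, inflow equals outflow.

Yes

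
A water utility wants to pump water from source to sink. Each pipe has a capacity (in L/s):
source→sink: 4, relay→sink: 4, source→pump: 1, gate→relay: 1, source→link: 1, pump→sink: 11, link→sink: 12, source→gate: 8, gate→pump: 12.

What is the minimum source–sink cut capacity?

Max flow = 14 (via 4 augmenting paths).
In the residual at optimum, the set reachable from source is {source}.
Cut edges: source→gate (cap 8), source→pump (cap 1), source→link (cap 1), source→sink (cap 4). Sum = 14.

14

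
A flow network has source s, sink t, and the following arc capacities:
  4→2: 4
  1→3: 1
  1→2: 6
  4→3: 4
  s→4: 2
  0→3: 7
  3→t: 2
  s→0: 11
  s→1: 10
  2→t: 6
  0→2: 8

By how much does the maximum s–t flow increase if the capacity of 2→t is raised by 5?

Original max flow = 8.
After raising cap(2→t), augmenting paths through that edge carry 5 more units.
New max flow = 13. Increase = 5.

5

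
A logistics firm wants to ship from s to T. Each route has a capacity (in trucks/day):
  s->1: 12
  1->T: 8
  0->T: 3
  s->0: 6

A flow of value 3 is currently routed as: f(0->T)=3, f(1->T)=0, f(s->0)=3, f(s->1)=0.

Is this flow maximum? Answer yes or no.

Residual path s->1->T has bottleneck 8 > 0.
Pushing 8 along it raises the flow to 11, so the given flow is not maximum.

No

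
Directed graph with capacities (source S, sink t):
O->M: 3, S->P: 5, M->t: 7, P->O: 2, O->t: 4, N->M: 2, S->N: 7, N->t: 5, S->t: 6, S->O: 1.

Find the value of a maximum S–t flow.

Augment S->t: bottleneck 6. Total 6.
Augment S->N->t: bottleneck 5. Total 11.
Augment S->O->t: bottleneck 1. Total 12.
Augment S->N->M->t: bottleneck 2. Total 14.
Augment S->P->O->t: bottleneck 2. Total 16.
No augmenting path remains in the residual graph.

16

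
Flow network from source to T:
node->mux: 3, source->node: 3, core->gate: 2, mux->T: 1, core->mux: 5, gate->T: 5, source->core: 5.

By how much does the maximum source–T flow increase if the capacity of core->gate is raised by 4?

3

Original max flow = 3.
After raising cap(core->gate), augmenting paths through that edge carry 3 more units.
New max flow = 6. Increase = 3.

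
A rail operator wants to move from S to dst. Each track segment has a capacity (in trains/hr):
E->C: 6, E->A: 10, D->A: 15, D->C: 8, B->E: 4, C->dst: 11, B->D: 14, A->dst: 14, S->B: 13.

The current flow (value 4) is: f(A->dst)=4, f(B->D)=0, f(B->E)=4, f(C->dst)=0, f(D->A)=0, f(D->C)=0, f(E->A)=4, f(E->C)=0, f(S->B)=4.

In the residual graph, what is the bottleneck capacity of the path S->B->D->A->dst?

Residual capacities along the path: S->B: 9, B->D: 14, D->A: 15, A->dst: 10.
Minimum is 9.

9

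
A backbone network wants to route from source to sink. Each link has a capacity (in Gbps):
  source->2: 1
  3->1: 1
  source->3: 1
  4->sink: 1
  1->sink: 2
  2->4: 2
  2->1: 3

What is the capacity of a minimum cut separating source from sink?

Max flow = 2 (via 2 augmenting paths).
In the residual at optimum, the set reachable from source is {source}.
Cut edges: source->3 (cap 1), source->2 (cap 1). Sum = 2.

2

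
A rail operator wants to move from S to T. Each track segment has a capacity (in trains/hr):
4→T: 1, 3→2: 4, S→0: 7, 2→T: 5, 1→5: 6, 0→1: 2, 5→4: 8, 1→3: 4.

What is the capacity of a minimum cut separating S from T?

Max flow = 2 (via 2 augmenting paths).
In the residual at optimum, the set reachable from S is {0, S}.
Cut edges: 0→1 (cap 2). Sum = 2.

2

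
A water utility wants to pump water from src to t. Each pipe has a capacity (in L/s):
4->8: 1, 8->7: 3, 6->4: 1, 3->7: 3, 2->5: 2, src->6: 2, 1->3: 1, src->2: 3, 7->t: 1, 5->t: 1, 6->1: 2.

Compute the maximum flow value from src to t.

2

Augment src->2->5->t: bottleneck 1. Total 1.
Augment src->6->4->8->7->t: bottleneck 1. Total 2.
No augmenting path remains in the residual graph.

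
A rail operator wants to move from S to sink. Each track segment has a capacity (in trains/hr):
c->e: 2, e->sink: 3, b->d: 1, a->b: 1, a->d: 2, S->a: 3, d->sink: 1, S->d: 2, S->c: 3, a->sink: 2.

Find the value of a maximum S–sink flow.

5

Augment S->a->sink: bottleneck 2. Total 2.
Augment S->d->sink: bottleneck 1. Total 3.
Augment S->c->e->sink: bottleneck 2. Total 5.
No augmenting path remains in the residual graph.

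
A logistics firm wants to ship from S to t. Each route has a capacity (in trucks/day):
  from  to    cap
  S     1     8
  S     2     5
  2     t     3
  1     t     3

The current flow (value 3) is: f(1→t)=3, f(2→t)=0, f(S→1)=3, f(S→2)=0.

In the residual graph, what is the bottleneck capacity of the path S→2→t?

Residual capacities along the path: S→2: 5, 2→t: 3.
Minimum is 3.

3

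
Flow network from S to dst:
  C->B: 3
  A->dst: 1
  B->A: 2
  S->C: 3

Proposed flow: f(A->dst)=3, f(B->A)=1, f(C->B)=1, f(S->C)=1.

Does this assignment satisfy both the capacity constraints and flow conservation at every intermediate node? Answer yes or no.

Capacity violated on A->dst: flow 3 > capacity 1.

No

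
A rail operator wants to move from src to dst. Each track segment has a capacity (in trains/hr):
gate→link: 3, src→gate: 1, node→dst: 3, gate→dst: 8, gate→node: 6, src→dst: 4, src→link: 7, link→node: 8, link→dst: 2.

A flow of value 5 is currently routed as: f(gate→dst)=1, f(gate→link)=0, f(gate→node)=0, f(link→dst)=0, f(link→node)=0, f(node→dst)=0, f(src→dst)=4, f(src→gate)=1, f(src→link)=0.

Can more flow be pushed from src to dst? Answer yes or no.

Yes

Residual path src→link→dst has bottleneck 2 > 0.
Pushing 2 along it raises the flow to 7, so the given flow is not maximum.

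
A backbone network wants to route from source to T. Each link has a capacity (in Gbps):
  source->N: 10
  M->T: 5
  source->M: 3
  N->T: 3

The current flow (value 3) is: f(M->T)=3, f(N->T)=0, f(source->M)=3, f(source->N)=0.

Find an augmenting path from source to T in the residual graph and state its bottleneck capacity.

Residual along source->N->T: source->N: 10, N->T: 3.
Bottleneck = min = 3.

source->N->T, bottleneck 3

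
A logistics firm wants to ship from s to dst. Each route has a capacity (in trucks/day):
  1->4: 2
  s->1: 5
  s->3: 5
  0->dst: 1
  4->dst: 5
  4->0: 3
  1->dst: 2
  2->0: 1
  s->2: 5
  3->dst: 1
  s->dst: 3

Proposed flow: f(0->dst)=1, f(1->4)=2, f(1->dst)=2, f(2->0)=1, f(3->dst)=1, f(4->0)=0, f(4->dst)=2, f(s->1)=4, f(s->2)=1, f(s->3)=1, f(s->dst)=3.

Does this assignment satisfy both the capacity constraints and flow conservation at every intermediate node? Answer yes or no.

Every edge has 0 ≤ f(e) ≤ cap(e).
At each intermediate node, inflow equals outflow.

Yes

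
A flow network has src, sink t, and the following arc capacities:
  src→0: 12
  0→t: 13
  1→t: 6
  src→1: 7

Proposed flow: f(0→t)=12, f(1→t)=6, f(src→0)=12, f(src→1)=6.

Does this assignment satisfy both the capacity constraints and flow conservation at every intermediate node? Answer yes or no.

Every edge has 0 ≤ f(e) ≤ cap(e).
At each intermediate node, inflow equals outflow.

Yes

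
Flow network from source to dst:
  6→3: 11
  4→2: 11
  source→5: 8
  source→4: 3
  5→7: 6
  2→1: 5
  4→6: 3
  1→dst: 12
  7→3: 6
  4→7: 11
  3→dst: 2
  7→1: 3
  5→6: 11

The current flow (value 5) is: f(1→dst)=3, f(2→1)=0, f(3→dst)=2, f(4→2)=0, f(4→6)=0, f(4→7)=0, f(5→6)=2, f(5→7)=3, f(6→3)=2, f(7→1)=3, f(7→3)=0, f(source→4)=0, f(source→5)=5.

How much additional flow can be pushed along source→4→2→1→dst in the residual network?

3

Residual capacities along the path: source→4: 3, 4→2: 11, 2→1: 5, 1→dst: 9.
Minimum is 3.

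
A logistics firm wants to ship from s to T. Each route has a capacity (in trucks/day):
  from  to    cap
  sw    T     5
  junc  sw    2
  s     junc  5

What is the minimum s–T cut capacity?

Max flow = 2 (via 1 augmenting path).
In the residual at optimum, the set reachable from s is {junc, s}.
Cut edges: junc→sw (cap 2). Sum = 2.

2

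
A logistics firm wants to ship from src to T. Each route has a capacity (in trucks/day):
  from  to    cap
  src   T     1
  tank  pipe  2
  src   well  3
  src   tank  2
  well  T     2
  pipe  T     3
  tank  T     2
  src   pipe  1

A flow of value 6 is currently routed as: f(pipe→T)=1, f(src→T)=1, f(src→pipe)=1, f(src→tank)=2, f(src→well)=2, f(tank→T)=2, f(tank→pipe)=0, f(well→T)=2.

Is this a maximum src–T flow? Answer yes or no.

Residual reachable from src: {src, well}; T is not reachable.
Saturated cut: src→tank, src→pipe, src→T, well→T with total capacity 6 = current flow value. Flow is maximum.

Yes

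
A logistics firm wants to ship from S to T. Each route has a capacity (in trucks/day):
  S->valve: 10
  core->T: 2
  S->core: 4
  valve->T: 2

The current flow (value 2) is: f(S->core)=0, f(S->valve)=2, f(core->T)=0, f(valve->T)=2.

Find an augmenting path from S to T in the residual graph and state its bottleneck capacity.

S->core->T, bottleneck 2

Residual along S->core->T: S->core: 4, core->T: 2.
Bottleneck = min = 2.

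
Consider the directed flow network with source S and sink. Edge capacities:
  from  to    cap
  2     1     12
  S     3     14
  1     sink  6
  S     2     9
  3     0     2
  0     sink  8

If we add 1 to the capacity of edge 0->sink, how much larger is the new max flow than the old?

0

Original max flow = 8.
Edge 0->sink does not cross the min cut (source side {1, 2, 3, S}), so extra capacity there cannot help.
New max flow = 8. Increase = 0.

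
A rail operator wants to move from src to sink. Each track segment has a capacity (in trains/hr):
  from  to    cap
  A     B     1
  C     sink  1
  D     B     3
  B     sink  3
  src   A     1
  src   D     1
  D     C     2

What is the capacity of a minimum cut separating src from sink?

2

Max flow = 2 (via 2 augmenting paths).
In the residual at optimum, the set reachable from src is {src}.
Cut edges: src->D (cap 1), src->A (cap 1). Sum = 2.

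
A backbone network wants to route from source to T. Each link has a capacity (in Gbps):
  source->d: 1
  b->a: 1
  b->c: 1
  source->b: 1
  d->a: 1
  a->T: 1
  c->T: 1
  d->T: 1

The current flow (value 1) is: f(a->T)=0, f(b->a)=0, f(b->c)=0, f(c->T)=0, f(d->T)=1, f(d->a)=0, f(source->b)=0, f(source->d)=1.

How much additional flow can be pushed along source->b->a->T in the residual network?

1

Residual capacities along the path: source->b: 1, b->a: 1, a->T: 1.
Minimum is 1.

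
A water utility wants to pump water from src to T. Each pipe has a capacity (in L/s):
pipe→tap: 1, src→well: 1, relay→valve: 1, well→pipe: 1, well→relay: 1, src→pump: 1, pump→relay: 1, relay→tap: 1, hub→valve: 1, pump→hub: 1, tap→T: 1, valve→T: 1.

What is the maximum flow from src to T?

Augment src→pump→hub→valve→T: bottleneck 1. Total 1.
Augment src→well→relay→tap→T: bottleneck 1. Total 2.
No augmenting path remains in the residual graph.

2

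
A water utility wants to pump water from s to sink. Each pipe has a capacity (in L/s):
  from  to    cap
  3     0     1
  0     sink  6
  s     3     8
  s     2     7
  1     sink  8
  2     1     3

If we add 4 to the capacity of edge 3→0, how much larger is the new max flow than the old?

4

Original max flow = 4.
After raising cap(3→0), augmenting paths through that edge carry 4 more units.
New max flow = 8. Increase = 4.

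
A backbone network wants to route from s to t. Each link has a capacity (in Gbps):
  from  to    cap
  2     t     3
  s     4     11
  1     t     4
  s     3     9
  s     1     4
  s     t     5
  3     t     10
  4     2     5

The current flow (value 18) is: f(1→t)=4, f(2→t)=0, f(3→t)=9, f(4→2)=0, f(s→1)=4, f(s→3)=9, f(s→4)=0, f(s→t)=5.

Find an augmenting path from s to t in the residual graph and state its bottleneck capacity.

s→4→2→t, bottleneck 3

Residual along s→4→2→t: s→4: 11, 4→2: 5, 2→t: 3.
Bottleneck = min = 3.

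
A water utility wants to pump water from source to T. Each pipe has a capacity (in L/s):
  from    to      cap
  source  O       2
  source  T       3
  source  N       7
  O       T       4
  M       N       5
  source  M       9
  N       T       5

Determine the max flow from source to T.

10

Augment source→T: bottleneck 3. Total 3.
Augment source→O→T: bottleneck 2. Total 5.
Augment source→N→T: bottleneck 5. Total 10.
No augmenting path remains in the residual graph.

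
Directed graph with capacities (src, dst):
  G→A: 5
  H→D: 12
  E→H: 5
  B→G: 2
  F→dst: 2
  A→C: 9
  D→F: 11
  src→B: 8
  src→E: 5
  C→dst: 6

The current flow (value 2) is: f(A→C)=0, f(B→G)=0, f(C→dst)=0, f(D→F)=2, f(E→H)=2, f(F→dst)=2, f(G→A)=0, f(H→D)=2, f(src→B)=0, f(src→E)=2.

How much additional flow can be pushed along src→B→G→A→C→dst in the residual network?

Residual capacities along the path: src→B: 8, B→G: 2, G→A: 5, A→C: 9, C→dst: 6.
Minimum is 2.

2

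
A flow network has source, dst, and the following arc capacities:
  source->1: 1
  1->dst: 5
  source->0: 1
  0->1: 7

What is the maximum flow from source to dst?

2

Augment source->1->dst: bottleneck 1. Total 1.
Augment source->0->1->dst: bottleneck 1. Total 2.
No augmenting path remains in the residual graph.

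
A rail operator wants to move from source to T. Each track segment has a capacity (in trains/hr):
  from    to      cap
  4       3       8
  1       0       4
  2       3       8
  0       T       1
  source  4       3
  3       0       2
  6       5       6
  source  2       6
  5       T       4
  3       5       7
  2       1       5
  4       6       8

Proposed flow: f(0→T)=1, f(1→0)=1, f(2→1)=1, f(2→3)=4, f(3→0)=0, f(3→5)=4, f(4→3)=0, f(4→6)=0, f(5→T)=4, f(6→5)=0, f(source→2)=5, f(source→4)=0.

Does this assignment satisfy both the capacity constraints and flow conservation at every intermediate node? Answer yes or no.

Every edge has 0 ≤ f(e) ≤ cap(e).
At each intermediate node, inflow equals outflow.

Yes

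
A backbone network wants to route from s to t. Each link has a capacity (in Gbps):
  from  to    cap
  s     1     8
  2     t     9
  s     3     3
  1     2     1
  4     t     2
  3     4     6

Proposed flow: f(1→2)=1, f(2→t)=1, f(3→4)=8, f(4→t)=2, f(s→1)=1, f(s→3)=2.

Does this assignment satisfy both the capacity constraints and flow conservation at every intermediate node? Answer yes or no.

No

Capacity violated on 3→4: flow 8 > capacity 6.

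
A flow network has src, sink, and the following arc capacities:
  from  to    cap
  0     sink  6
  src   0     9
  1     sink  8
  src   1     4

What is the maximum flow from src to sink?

Augment src→0→sink: bottleneck 6. Total 6.
Augment src→1→sink: bottleneck 4. Total 10.
No augmenting path remains in the residual graph.

10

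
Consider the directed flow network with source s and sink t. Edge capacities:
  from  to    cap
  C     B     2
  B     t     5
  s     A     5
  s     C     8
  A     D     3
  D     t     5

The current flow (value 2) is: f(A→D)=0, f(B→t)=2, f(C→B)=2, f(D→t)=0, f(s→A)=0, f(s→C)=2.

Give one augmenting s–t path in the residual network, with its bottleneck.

s→A→D→t, bottleneck 3

Residual along s→A→D→t: s→A: 5, A→D: 3, D→t: 5.
Bottleneck = min = 3.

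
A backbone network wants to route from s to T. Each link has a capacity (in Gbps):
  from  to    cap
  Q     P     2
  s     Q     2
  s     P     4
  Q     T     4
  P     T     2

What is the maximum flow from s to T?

4

Augment s->Q->T: bottleneck 2. Total 2.
Augment s->P->T: bottleneck 2. Total 4.
No augmenting path remains in the residual graph.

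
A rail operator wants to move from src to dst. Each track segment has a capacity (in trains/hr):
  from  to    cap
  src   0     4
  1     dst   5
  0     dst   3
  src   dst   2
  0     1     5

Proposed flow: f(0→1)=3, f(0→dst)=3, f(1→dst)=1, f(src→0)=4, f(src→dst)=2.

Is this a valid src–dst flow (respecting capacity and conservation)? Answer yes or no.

No

Conservation fails at 0: inflow 4 ≠ outflow 6.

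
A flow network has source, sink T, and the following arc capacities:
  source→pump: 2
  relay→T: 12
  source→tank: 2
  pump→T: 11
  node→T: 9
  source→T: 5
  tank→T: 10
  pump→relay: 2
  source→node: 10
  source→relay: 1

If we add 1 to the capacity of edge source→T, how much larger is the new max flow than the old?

Original max flow = 19.
After raising cap(source→T), augmenting paths through that edge carry 1 more unit.
New max flow = 20. Increase = 1.

1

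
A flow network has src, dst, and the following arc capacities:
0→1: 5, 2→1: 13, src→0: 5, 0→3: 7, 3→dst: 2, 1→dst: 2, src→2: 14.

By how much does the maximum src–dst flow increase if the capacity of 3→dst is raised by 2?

2

Original max flow = 4.
After raising cap(3→dst), augmenting paths through that edge carry 2 more units.
New max flow = 6. Increase = 2.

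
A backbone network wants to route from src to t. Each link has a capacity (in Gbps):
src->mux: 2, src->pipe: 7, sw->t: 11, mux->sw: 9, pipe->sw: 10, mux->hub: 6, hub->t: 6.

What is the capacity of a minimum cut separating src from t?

9

Max flow = 9 (via 2 augmenting paths).
In the residual at optimum, the set reachable from src is {src}.
Cut edges: src->pipe (cap 7), src->mux (cap 2). Sum = 9.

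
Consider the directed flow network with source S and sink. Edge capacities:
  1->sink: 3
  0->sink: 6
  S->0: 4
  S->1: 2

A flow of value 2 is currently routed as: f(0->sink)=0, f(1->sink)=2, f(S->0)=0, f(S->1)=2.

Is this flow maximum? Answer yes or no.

Residual path S->0->sink has bottleneck 4 > 0.
Pushing 4 along it raises the flow to 6, so the given flow is not maximum.

No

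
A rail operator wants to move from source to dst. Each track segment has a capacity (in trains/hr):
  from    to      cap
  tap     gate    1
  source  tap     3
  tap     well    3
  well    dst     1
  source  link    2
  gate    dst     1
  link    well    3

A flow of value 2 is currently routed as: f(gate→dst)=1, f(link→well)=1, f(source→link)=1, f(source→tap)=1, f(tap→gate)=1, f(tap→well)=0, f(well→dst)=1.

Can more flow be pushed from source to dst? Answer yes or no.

No

Residual reachable from source: {link, source, tap, well}; dst is not reachable.
Saturated cut: tap→gate, well→dst with total capacity 2 = current flow value. Flow is maximum.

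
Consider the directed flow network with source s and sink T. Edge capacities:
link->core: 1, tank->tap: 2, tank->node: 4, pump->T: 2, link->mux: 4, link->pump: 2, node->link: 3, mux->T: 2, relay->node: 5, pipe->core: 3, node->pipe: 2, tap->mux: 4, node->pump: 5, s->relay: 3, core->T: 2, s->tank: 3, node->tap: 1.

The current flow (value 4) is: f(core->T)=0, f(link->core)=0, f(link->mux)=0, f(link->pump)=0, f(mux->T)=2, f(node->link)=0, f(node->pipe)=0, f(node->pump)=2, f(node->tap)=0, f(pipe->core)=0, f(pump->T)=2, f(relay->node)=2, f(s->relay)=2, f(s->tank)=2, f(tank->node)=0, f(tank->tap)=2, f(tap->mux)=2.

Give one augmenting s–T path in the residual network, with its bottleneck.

s->relay->node->link->core->T, bottleneck 1

Residual along s->relay->node->link->core->T: s->relay: 1, relay->node: 3, node->link: 3, link->core: 1, core->T: 2.
Bottleneck = min = 1.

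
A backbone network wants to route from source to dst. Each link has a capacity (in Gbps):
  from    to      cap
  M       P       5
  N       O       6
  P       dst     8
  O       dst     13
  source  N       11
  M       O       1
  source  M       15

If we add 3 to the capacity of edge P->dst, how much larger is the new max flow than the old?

0

Original max flow = 12.
Edge P->dst does not cross the min cut (source side {M, N, source}), so extra capacity there cannot help.
New max flow = 12. Increase = 0.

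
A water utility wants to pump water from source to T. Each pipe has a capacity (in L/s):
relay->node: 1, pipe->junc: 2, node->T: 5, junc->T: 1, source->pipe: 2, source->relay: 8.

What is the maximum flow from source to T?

2

Augment source->pipe->junc->T: bottleneck 1. Total 1.
Augment source->relay->node->T: bottleneck 1. Total 2.
No augmenting path remains in the residual graph.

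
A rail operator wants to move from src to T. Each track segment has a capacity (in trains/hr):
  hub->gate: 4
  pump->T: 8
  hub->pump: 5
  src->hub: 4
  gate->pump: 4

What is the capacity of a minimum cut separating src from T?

4

Max flow = 4 (via 1 augmenting path).
In the residual at optimum, the set reachable from src is {src}.
Cut edges: src->hub (cap 4). Sum = 4.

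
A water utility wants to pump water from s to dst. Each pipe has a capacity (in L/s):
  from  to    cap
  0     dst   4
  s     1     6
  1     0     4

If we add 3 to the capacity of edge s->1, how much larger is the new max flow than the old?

Original max flow = 4.
Edge s->1 does not cross the min cut (source side {1, s}), so extra capacity there cannot help.
New max flow = 4. Increase = 0.

0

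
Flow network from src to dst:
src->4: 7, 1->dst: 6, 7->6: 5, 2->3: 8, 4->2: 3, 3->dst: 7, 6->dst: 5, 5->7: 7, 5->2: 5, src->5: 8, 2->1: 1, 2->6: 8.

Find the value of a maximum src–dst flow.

11

Augment src->5->7->6->dst: bottleneck 5. Total 5.
Augment src->5->2->3->dst: bottleneck 3. Total 8.
Augment src->4->2->3->dst: bottleneck 3. Total 11.
No augmenting path remains in the residual graph.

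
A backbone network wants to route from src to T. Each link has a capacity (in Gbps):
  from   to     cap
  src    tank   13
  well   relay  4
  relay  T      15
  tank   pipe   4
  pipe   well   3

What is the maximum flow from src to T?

3

Augment src->tank->pipe->well->relay->T: bottleneck 3. Total 3.
No augmenting path remains in the residual graph.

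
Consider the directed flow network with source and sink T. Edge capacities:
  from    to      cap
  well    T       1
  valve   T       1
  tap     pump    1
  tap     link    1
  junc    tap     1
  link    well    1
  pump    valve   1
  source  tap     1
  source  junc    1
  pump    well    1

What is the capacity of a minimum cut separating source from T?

Max flow = 2 (via 2 augmenting paths).
In the residual at optimum, the set reachable from source is {source}.
Cut edges: source->junc (cap 1), source->tap (cap 1). Sum = 2.

2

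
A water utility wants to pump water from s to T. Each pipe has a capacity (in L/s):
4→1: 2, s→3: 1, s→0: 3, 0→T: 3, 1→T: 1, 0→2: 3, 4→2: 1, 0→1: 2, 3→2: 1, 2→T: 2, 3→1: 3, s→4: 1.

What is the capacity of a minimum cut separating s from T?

5

Max flow = 5 (via 3 augmenting paths).
In the residual at optimum, the set reachable from s is {s}.
Cut edges: s→3 (cap 1), s→0 (cap 3), s→4 (cap 1). Sum = 5.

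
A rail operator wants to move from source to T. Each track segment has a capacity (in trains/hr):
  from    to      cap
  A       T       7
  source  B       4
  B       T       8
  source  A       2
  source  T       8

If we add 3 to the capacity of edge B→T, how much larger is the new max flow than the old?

0

Original max flow = 14.
Edge B→T does not cross the min cut (source side {source}), so extra capacity there cannot help.
New max flow = 14. Increase = 0.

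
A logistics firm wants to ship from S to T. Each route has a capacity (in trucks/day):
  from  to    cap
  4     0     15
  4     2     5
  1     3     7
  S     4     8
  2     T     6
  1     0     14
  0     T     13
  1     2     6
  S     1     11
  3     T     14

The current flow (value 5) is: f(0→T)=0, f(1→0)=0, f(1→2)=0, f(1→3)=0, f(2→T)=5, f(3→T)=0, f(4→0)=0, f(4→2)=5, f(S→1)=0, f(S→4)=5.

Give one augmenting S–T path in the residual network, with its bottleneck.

S→4→0→T, bottleneck 3

Residual along S→4→0→T: S→4: 3, 4→0: 15, 0→T: 13.
Bottleneck = min = 3.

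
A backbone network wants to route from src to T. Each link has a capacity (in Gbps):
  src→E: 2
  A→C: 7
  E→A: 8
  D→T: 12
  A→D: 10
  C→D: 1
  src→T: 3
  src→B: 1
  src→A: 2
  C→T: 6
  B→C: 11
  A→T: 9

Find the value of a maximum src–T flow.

Augment src→T: bottleneck 3. Total 3.
Augment src→A→T: bottleneck 2. Total 5.
Augment src→E→A→T: bottleneck 2. Total 7.
Augment src→B→C→T: bottleneck 1. Total 8.
No augmenting path remains in the residual graph.

8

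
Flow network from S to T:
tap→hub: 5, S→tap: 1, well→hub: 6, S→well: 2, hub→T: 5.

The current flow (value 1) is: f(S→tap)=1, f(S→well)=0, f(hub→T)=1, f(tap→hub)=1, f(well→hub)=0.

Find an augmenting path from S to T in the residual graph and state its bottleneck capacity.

S→well→hub→T, bottleneck 2

Residual along S→well→hub→T: S→well: 2, well→hub: 6, hub→T: 4.
Bottleneck = min = 2.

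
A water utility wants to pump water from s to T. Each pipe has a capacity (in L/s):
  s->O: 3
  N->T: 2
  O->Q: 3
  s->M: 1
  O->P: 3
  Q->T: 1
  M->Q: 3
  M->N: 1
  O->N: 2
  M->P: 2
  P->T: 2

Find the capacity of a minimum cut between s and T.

Max flow = 4 (via 3 augmenting paths).
In the residual at optimum, the set reachable from s is {s}.
Cut edges: s->M (cap 1), s->O (cap 3). Sum = 4.

4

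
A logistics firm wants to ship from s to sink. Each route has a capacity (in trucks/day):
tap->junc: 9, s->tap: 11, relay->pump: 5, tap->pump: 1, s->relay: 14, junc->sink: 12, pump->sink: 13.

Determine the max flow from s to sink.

Augment s->tap->junc->sink: bottleneck 9. Total 9.
Augment s->tap->pump->sink: bottleneck 1. Total 10.
Augment s->relay->pump->sink: bottleneck 5. Total 15.
No augmenting path remains in the residual graph.

15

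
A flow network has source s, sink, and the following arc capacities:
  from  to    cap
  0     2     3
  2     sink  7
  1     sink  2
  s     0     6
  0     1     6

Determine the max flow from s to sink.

Augment s->0->2->sink: bottleneck 3. Total 3.
Augment s->0->1->sink: bottleneck 2. Total 5.
No augmenting path remains in the residual graph.

5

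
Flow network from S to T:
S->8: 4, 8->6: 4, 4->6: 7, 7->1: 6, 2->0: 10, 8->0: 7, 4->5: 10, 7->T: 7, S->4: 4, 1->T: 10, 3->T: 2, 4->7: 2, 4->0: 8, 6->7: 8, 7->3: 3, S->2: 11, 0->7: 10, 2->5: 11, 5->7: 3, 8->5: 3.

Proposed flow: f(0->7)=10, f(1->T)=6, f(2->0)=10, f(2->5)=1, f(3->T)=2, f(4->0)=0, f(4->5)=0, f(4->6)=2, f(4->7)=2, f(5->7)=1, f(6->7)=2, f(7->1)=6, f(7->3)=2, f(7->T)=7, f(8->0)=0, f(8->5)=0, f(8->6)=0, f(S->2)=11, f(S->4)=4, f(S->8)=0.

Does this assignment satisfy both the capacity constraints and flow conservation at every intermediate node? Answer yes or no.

Yes

Every edge has 0 ≤ f(e) ≤ cap(e).
At each intermediate node, inflow equals outflow.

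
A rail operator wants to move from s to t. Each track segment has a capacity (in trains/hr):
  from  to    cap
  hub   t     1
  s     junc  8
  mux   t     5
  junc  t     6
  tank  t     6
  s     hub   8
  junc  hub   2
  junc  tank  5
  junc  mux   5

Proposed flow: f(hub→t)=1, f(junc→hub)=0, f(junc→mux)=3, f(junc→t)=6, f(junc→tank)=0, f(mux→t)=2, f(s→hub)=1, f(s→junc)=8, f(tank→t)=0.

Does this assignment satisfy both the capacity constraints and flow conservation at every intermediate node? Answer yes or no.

No

Conservation fails at junc: inflow 8 ≠ outflow 9.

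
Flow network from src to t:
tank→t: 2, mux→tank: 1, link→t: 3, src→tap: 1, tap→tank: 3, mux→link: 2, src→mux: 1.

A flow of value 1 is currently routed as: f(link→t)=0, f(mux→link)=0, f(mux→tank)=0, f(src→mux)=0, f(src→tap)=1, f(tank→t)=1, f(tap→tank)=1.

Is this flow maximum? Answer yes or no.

No

Residual path src→mux→tank→t has bottleneck 1 > 0.
Pushing 1 along it raises the flow to 2, so the given flow is not maximum.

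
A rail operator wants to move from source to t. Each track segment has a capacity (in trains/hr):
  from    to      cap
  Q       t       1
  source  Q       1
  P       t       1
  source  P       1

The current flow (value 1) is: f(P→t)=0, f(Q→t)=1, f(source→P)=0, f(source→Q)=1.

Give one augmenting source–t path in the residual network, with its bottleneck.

Residual along source→P→t: source→P: 1, P→t: 1.
Bottleneck = min = 1.

source→P→t, bottleneck 1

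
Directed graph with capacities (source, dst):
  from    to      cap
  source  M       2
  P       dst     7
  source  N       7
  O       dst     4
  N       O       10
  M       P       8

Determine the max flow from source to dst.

6

Augment source->N->O->dst: bottleneck 4. Total 4.
Augment source->M->P->dst: bottleneck 2. Total 6.
No augmenting path remains in the residual graph.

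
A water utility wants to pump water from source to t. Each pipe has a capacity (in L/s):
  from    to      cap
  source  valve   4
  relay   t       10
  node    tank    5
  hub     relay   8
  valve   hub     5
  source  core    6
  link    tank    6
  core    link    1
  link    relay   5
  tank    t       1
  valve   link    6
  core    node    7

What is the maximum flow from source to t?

Augment source→valve→hub→relay→t: bottleneck 4. Total 4.
Augment source→core→link→relay→t: bottleneck 1. Total 5.
Augment source→core→node→tank→t: bottleneck 1. Total 6.
No augmenting path remains in the residual graph.

6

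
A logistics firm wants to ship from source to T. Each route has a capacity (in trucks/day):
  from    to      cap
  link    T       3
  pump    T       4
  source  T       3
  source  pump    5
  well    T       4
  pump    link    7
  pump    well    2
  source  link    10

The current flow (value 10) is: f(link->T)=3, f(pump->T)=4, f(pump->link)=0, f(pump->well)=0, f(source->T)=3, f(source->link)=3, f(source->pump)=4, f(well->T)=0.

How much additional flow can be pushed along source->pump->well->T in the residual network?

1

Residual capacities along the path: source->pump: 1, pump->well: 2, well->T: 4.
Minimum is 1.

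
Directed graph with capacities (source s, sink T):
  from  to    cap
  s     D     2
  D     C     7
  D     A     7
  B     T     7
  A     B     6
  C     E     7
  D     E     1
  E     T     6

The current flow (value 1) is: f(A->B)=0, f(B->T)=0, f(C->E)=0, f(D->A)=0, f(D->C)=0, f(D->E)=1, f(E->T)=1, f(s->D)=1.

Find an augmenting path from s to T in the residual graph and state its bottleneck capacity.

Residual along s->D->A->B->T: s->D: 1, D->A: 7, A->B: 6, B->T: 7.
Bottleneck = min = 1.

s->D->A->B->T, bottleneck 1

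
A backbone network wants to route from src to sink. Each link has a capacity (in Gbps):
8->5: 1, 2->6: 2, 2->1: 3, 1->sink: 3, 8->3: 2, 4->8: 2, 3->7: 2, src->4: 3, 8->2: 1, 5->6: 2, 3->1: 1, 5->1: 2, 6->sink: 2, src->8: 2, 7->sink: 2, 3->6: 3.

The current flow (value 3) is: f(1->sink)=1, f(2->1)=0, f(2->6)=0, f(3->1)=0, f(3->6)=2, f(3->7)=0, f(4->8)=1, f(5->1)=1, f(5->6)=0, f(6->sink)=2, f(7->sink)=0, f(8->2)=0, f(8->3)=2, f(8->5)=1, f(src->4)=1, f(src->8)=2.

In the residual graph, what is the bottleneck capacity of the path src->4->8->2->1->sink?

Residual capacities along the path: src->4: 2, 4->8: 1, 8->2: 1, 2->1: 3, 1->sink: 2.
Minimum is 1.

1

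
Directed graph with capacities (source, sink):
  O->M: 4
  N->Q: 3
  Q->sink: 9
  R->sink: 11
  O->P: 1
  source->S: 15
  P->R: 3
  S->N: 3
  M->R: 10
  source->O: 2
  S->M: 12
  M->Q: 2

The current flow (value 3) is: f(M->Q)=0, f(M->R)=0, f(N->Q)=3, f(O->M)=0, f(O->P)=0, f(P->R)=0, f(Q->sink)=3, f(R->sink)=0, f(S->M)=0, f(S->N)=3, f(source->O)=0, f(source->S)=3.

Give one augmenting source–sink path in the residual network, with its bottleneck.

source->S->M->Q->sink, bottleneck 2

Residual along source->S->M->Q->sink: source->S: 12, S->M: 12, M->Q: 2, Q->sink: 6.
Bottleneck = min = 2.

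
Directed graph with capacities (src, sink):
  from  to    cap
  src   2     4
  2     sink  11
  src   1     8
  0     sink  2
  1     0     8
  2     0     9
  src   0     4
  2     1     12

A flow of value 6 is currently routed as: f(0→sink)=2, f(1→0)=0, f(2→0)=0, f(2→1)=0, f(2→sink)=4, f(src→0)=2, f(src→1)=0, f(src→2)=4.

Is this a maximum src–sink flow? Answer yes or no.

Yes

Residual reachable from src: {0, 1, src}; sink is not reachable.
Saturated cut: src→2, 0→sink with total capacity 6 = current flow value. Flow is maximum.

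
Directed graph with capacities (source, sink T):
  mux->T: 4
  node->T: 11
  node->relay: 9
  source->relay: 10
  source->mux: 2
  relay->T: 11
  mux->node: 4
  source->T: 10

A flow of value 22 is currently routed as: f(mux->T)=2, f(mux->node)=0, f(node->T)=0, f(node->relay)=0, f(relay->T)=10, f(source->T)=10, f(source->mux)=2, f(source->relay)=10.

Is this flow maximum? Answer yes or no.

Yes

Residual reachable from source: {source}; T is not reachable.
Saturated cut: source->mux, source->relay, source->T with total capacity 22 = current flow value. Flow is maximum.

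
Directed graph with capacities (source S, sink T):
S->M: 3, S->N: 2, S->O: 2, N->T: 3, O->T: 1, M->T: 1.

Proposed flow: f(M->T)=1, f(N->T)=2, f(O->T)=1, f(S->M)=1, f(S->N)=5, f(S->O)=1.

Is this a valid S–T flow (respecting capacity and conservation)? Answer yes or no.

Capacity violated on S->N: flow 5 > capacity 2.

No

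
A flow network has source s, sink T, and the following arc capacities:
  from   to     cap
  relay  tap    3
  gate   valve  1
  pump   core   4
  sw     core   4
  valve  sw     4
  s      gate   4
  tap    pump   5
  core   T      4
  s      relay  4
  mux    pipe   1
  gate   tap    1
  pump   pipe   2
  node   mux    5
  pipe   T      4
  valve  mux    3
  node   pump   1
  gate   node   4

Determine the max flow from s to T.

7

Augment s→relay→tap→pump→pipe→T: bottleneck 2. Total 2.
Augment s→relay→tap→pump→core→T: bottleneck 1. Total 3.
Augment s→gate→node→mux→pipe→T: bottleneck 1. Total 4.
Augment s→gate→node→pump→core→T: bottleneck 1. Total 5.
Augment s→gate→valve→sw→core→T: bottleneck 1. Total 6.
Augment s→gate→tap→pump→core→T: bottleneck 1. Total 7.
No augmenting path remains in the residual graph.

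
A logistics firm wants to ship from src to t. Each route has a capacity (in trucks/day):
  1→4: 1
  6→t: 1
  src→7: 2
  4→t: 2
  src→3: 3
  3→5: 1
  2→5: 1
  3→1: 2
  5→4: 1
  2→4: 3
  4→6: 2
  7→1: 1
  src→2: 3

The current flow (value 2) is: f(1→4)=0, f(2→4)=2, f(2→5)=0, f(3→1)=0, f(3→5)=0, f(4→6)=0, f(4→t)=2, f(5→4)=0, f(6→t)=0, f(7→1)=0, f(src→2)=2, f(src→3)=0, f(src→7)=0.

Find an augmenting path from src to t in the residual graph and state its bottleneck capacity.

Residual along src→2→4→6→t: src→2: 1, 2→4: 1, 4→6: 2, 6→t: 1.
Bottleneck = min = 1.

src→2→4→6→t, bottleneck 1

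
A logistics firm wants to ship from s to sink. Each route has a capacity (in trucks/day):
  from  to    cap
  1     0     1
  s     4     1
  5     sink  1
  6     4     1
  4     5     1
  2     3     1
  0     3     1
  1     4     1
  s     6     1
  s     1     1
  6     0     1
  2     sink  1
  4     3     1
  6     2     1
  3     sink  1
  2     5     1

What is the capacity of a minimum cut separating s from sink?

3

Max flow = 3 (via 3 augmenting paths).
In the residual at optimum, the set reachable from s is {s}.
Cut edges: s->1 (cap 1), s->6 (cap 1), s->4 (cap 1). Sum = 3.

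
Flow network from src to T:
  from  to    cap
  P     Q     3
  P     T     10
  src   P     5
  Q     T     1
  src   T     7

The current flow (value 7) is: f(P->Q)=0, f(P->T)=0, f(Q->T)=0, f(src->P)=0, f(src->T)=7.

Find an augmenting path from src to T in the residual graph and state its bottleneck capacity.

src->P->T, bottleneck 5

Residual along src->P->T: src->P: 5, P->T: 10.
Bottleneck = min = 5.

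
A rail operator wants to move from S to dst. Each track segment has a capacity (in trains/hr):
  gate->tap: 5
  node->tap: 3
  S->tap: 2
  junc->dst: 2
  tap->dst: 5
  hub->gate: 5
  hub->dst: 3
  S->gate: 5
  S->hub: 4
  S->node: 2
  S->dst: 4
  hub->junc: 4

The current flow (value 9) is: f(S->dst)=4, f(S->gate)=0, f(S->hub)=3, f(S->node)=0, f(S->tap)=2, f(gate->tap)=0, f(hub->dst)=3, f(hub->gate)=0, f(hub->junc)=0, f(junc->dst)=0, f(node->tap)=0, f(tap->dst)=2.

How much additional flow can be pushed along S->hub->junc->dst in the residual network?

1

Residual capacities along the path: S->hub: 1, hub->junc: 4, junc->dst: 2.
Minimum is 1.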